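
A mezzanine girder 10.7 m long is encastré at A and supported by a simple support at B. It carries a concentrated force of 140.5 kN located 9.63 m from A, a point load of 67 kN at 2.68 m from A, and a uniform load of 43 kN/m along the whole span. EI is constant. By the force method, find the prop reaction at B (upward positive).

Take the reaction at B as the redundant and release it; the primary structure is a cantilever fixed at A.
Deflection at B on the released cantilever, summing each load's contribution:
  point load 140.5 at a = 9.63: Pa²(3L − a)/(6EI) = 48796/EI
  point load 67 at a = 2.68: Pa²(3L − a)/(6EI) = 2360/EI
  UDL 43: wL⁴/(8EI) = 70455/EI
  δ_0 = 121610/EI
Tip deflection under a unit load at B: L³/(3EI) = 408.3/EI.
The prop prevents deflection at B: R_B = δ_0/δ_{BB} = 121610/408.3 = 297.8 kN.

R_B = 297.8 kN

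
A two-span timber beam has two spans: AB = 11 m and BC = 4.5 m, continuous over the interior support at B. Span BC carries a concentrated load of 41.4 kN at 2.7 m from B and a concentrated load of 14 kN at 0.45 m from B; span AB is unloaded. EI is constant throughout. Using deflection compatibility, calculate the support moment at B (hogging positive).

Release continuity at B by inserting a hinge; the redundant is the internal moment M_B. The primary structure is two simply-supported spans AB and BC.
Discontinuity in slope at B on the released structure — sum the simple-span end rotations:
  span BC: point load 41.4 at a = 2.7: Pab(L + b)/(6LEI) = 46.95/EI
  span BC: point load 14 at a = 0.45: Pab(L + b)/(6LEI) = 8.08/EI
  relative rotation θ_0 = (0 + 55.03)/EI = 55.03/EI
A unit hogging moment at B produces rotation L₁/(3EI) + L₂/(3EI) = 5.167/EI.
Compatibility: M_B·(L₁+L₂)/(3EI) = θ_0, giving M_B = 10.65 kN·m (hogging).

M_B = 10.65 kN·m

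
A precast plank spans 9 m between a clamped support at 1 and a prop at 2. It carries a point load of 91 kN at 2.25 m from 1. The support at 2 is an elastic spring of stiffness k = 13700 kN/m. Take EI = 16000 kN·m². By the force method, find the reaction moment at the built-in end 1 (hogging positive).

M_1 = 134.7 kN·m

Release the roller at 2. Primary structure: cantilever fixed at 1.
Free-end deflection of the primary structure under the applied loading (downward +):
  point load 91 at a = 2.25: Pa²(3L − a)/(6EI) = 1900/EI
Tip deflection under a unit load at 2: L³/(3EI) = 243/EI.
With EI = 16000 kN·m²: δ_0 = 0.11877 m and δ_{22} = 0.015187 m/kN.
Compatibility — the spring shortens by R_2/k under the reaction it provides: δ_0 − R_2·δ_{22} = R_2/k. With 1/k = 0.000073 m/kN, R_2 = δ_0 / (δ_{22} + 1/k) = 0.11877 / (0.015187 + 0.000073) = 7.783 kN.
Moment equilibrium about 1: M_1 = Σ(load moments about 1) − R_2·L = 204.8 − 7.783×9 = 134.7 kN·m.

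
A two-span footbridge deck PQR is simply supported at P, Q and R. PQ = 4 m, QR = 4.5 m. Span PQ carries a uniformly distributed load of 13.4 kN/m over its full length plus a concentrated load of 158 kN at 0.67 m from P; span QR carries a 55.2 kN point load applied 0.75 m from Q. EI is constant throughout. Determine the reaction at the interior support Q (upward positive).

R_Q = 124.6 kN

Take M_Q as the redundant. Released structure: two simple spans PQ and QR with a hinge at Q.
Rotations at Q on the released spans (each span's end-slope, ×1/EI):
  span PQ: UDL 13.4: wL³/(24EI) = 35.73/EI
  span PQ: point load 158 at a = 0.67: Pab(L + a)/(6LEI) = 68.59/EI
  span QR: point load 55.2 at a = 0.75: Pab(L + b)/(6LEI) = 47.44/EI
  relative rotation θ_0 = (104.3 + 47.44)/EI = 151.8/EI
A unit hogging moment at Q produces rotation L₁/(3EI) + L₂/(3EI) = 2.833/EI.
Compatibility: M_Q·(L₁+L₂)/(3EI) = θ_0, giving M_Q = 53.56 kN·m (hogging).
Span PQ, ΣM about P with M_Q applied at Q: R_Q^{PQ}·4 = 213.1 + 53.56, so R_Q^{PQ} = 66.66 kN and R_P = 211.6 − 66.66 = 144.9 kN.
Span QR, ΣM about R: R_Q^{QR}·4.5 = 207 + 53.56, so R_Q^{QR} = 57.9 kN and R_R = 55.2 − 57.9 = -2.703 kN.
R_Q = 66.66 + 57.9 = 124.6 kN.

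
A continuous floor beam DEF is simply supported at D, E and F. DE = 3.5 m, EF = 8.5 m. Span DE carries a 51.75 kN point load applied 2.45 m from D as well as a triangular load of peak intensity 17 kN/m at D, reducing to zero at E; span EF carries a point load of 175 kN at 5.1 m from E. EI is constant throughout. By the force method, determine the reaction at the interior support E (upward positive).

Insert a hinge at E; M_E is the redundant, and each span becomes simply supported.
End slopes at the hinge E, treating each span as simply supported:
  span DE: point load 51.75 at a = 2.45: Pab(L + a)/(6LEI) = 37.72/EI
  span DE: triangular load, peak 17: 7w₀L³/(360EI) = 14.17/EI
  span EF: point load 175 at a = 5.1: Pab(L + b)/(6LEI) = 708/EI
  relative rotation θ_0 = (51.89 + 708)/EI = 759.9/EI
A unit hogging moment at E produces rotation L₁/(3EI) + L₂/(3EI) = 4/EI.
Compatibility: M_E·(L₁+L₂)/(3EI) = θ_0, giving M_E = 190 kN·m (hogging).
Span DE, ΣM about D with M_E applied at E: R_E^{DE}·3.5 = 161.5 + 190, so R_E^{DE} = 100.4 kN and R_D = 81.5 − 100.4 = -18.92 kN.
Span EF, ΣM about F: R_E^{EF}·8.5 = 595 + 190, so R_E^{EF} = 92.35 kN and R_F = 175 − 92.35 = 82.65 kN.
R_E = 100.4 + 92.35 = 192.8 kN.

R_E = 192.8 kN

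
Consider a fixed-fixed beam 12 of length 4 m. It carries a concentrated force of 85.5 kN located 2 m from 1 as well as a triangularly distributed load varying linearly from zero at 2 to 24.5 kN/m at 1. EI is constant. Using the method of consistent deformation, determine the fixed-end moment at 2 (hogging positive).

Take the two fixed-end moments M_1, M_2 as redundants; the released structure is the simple span 12.
Simple-span end rotations at 1 and 2 under the given loads:
  at 1: point load 85.5 at a = 2: Pab(L + b)/(6LEI) = 85.5/EI
  at 2: point load 85.5 at a = 2: Pab(L + a)/(6LEI) = 85.5/EI
  at 1: triangular load, peak 24.5: w₀L³/(45EI) = 34.84/EI
  at 2: triangular load, peak 24.5: 7w₀L³/(360EI) = 30.49/EI
  θ_10 = 120.3/EI,  θ_20 = 116/EI
Flexibility coefficients: a unit moment at one end gives L/(3EI) there and L/(6EI) at the far end, so f₁₁ = f₂₂ = 1.333/EI and f₁₂ = f₂₁ = 0.6667/EI.
Compatibility — zero rotation at each built-in end:
  1.333 M_1 + 0.6667 M_2 = 120.3
  0.6667 M_1 + 1.333 M_2 = 116
Solving the pair gives M_1 = 62.35 kN·m and M_2 = 55.82 kN·m (hogging).

M_2 = 55.82 kN·m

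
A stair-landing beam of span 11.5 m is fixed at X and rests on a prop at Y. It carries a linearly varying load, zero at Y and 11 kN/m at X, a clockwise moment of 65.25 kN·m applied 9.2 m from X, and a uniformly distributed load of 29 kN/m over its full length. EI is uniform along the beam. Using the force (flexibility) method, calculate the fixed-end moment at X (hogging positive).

M_X = 547.7 kN·m

Release the roller at Y. Primary structure: cantilever fixed at X.
Free-end deflection of the primary structure under the applied loading (downward +):
  triangular load, peak 11 at the fixed end: w₀L⁴/(30EI) = 6413/EI
  clockwise couple 65.25 at a = 9.2: M₀a(2L − a)/(2EI) = 4142/EI
  UDL 29: wL⁴/(8EI) = 63401/EI
  δ_0 = 73957/EI
Tip deflection under a unit load at Y: L³/(3EI) = 507/EI.
The prop prevents deflection at Y: R_Y = δ_0/δ_{YY} = 73957/507 = 145.9 kN.
Moment equilibrium about X: M_X = Σ(load moments about X) − R_Y·L = 2225 − 145.9×11.5 = 547.7 kN·m.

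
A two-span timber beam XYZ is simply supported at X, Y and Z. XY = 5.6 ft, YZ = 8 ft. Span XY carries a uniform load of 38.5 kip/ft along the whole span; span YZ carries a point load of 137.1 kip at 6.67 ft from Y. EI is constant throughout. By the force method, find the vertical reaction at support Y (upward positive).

R_Y = 165.3 kip

Insert a hinge at Y; M_Y is the redundant, and each span becomes simply supported.
Rotations at Y on the released spans (each span's end-slope, ×1/EI):
  span XY: UDL 38.5: wL³/(24EI) = 281.7/EI
  span YZ: point load 137.1 at a = 6.67: Pab(L + b)/(6LEI) = 236.4/EI
  relative rotation θ_0 = (281.7 + 236.4)/EI = 518.1/EI
A unit hogging moment at Y produces rotation L₁/(3EI) + L₂/(3EI) = 4.533/EI.
Compatibility: M_Y·(L₁+L₂)/(3EI) = θ_0, giving M_Y = 114.3 kip·ft (hogging).
Span XY, ΣM about X with M_Y applied at Y: R_Y^{XY}·5.6 = 603.7 + 114.3, so R_Y^{XY} = 128.2 kip and R_X = 215.6 − 128.2 = 87.39 kip.
Span YZ, ΣM about Z: R_Y^{YZ}·8 = 182.3 + 114.3, so R_Y^{YZ} = 37.08 kip and R_Z = 137.1 − 37.08 = 100 kip.
R_Y = 128.2 + 37.08 = 165.3 kip.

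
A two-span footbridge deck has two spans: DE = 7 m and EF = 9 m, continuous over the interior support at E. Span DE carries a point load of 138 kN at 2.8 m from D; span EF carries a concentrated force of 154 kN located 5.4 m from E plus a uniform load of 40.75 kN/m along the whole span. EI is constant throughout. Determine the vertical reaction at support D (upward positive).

Release continuity at E by inserting a hinge; the redundant is the internal moment M_E. The primary structure is two simply-supported spans DE and EF.
Rotations at E on the released spans (each span's end-slope, ×1/EI):
  span DE: point load 138 at a = 2.8: Pab(L + a)/(6LEI) = 378.7/EI
  span EF: point load 154 at a = 5.4: Pab(L + b)/(6LEI) = 698.5/EI
  span EF: UDL 40.75: wL³/(24EI) = 1238/EI
  relative rotation θ_0 = (378.7 + 1936)/EI = 2315/EI
A unit hogging moment at E produces rotation L₁/(3EI) + L₂/(3EI) = 5.333/EI.
Compatibility: M_E·(L₁+L₂)/(3EI) = θ_0, giving M_E = 434.1 kN·m (hogging).
Span DE, ΣM about D with M_E applied at E: R_E^{DE}·7 = 386.4 + 434.1, so R_E^{DE} = 117.2 kN and R_D = 138 − 117.2 = 20.79 kN.

R_D = 20.79 kN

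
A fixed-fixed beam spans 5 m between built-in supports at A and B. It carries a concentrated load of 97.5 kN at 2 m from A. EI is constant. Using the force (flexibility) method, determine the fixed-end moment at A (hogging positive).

Take the two fixed-end moments M_A, M_B as redundants; the released structure is the simple span AB.
Simple-span end rotations at A and B under the given loads:
  at A: point load 97.5 at a = 2: Pab(L + b)/(6LEI) = 156/EI
  at B: point load 97.5 at a = 2: Pab(L + a)/(6LEI) = 136.5/EI
  θ_A0 = 156/EI,  θ_B0 = 136.5/EI
Flexibility coefficients: a unit moment at one end gives L/(3EI) there and L/(6EI) at the far end, so f₁₁ = f₂₂ = 1.667/EI and f₁₂ = f₂₁ = 0.8333/EI.
Compatibility — zero rotation at each built-in end:
  1.667 M_A + 0.8333 M_B = 156
  0.8333 M_A + 1.667 M_B = 136.5
Solving the pair gives M_A = 70.2 kN·m and M_B = 46.8 kN·m (hogging).

M_A = 70.2 kN·m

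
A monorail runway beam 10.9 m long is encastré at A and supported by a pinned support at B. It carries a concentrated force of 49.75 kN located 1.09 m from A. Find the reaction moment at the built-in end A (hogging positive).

Release the roller at B. Primary structure: cantilever fixed at A.
Deflection at B on the released cantilever, summing each load's contribution:
  point load 49.75 at a = 1.09: Pa²(3L − a)/(6EI) = 311.4/EI
Flexibility coefficient — unit upward force at B: δ_{BB} = L³/(3EI) = 431.7/EI.
Compatibility at B: δ_0 − R_B·δ_{BB} = 0, so R_B = 311.4/431.7 = 0.7214 kN.
Moment equilibrium about A: M_A = Σ(load moments about A) − R_B·L = 54.23 − 0.7214×10.9 = 46.36 kN·m.

M_A = 46.36 kN·m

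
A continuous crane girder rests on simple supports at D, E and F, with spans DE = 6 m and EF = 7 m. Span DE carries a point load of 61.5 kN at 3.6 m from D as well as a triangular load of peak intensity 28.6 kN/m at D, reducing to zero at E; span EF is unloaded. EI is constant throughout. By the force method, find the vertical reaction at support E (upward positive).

R_E = 84.2 kN

Insert a hinge at E; M_E is the redundant, and each span becomes simply supported.
Rotations at E on the released spans (each span's end-slope, ×1/EI):
  span DE: point load 61.5 at a = 3.6: Pab(L + a)/(6LEI) = 141.7/EI
  span DE: triangular load, peak 28.6: 7w₀L³/(360EI) = 120.1/EI
  relative rotation θ_0 = (261.8 + 0)/EI = 261.8/EI
A unit hogging moment at E produces rotation L₁/(3EI) + L₂/(3EI) = 4.333/EI.
Slope continuity at E: θ_0 = M_E·4.333/EI, so M_E = 261.8/4.333 = 60.42 kN·m (hogging).
Span DE, ΣM about D with M_E applied at E: R_E^{DE}·6 = 393 + 60.42, so R_E^{DE} = 75.57 kN and R_D = 147.3 − 75.57 = 71.73 kN.
Span EF, ΣM about F: R_E^{EF}·7 = 0 + 60.42, so R_E^{EF} = 8.631 kN and R_F = 0 − 8.631 = -8.631 kN.
R_E = 75.57 + 8.631 = 84.2 kN.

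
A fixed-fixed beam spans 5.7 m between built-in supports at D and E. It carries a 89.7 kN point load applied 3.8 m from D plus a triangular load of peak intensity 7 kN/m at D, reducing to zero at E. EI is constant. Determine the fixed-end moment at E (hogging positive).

M_E = 83.33 kN·m

Take the two fixed-end moments M_D, M_E as redundants; the released structure is the simple span DE.
Simple-span end rotations at D and E under the given loads:
  at D: point load 89.7 at a = 3.8: Pab(L + b)/(6LEI) = 143.9/EI
  at E: point load 89.7 at a = 3.8: Pab(L + a)/(6LEI) = 179.9/EI
  at D: triangular load, peak 7: w₀L³/(45EI) = 28.81/EI
  at E: triangular load, peak 7: 7w₀L³/(360EI) = 25.21/EI
  θ_D0 = 172.7/EI,  θ_E0 = 205.1/EI
Flexibility coefficients: a unit moment at one end gives L/(3EI) there and L/(6EI) at the far end, so f₁₁ = f₂₂ = 1.9/EI and f₁₂ = f₂₁ = 0.95/EI.
Compatibility — zero rotation at each built-in end:
  1.9 M_D + 0.95 M_E = 172.7
  0.95 M_D + 1.9 M_E = 205.1
Solving the pair gives M_D = 49.24 kN·m and M_E = 83.33 kN·m (hogging).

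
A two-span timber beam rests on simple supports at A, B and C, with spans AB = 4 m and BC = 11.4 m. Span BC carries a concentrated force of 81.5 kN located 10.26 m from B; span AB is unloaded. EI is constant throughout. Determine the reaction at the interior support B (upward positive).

R_B = 19.65 kN

Release continuity at B by inserting a hinge; the redundant is the internal moment M_B. The primary structure is two simply-supported spans AB and BC.
Rotations at B on the released spans (each span's end-slope, ×1/EI):
  span BC: point load 81.5 at a = 10.26: Pab(L + b)/(6LEI) = 174.8/EI
  relative rotation θ_0 = (0 + 174.8)/EI = 174.8/EI
A unit hogging moment at B produces rotation L₁/(3EI) + L₂/(3EI) = 5.133/EI.
Compatibility: M_B·(L₁+L₂)/(3EI) = θ_0, giving M_B = 34.04 kN·m (hogging).
Span AB, ΣM about A with M_B applied at B: R_B^{AB}·4 = 0 + 34.04, so R_B^{AB} = 8.511 kN and R_A = 0 − 8.511 = -8.511 kN.
Span BC, ΣM about C: R_B^{BC}·11.4 = 92.91 + 34.04, so R_B^{BC} = 11.14 kN and R_C = 81.5 − 11.14 = 70.36 kN.
R_B = 8.511 + 11.14 = 19.65 kN.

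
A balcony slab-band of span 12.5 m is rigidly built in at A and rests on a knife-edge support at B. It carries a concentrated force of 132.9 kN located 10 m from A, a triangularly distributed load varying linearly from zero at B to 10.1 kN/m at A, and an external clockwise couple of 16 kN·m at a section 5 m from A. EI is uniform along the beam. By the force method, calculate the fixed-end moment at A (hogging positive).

M_A = 265.3 kN·m

Choose R_B as the redundant. The primary structure is the cantilever fixed at A.
Free-end deflection of the primary structure under the applied loading (downward +):
  point load 132.9 at a = 10: Pa²(3L − a)/(6EI) = 60912/EI
  triangular load, peak 10.1 at the fixed end: w₀L⁴/(30EI) = 8219/EI
  clockwise couple 16 at a = 5: M₀a(2L − a)/(2EI) = 800/EI
  δ_0 = 69932/EI
Flexibility coefficient — unit upward force at B: δ_{BB} = L³/(3EI) = 651/EI.
Compatibility at B: δ_0 − R_B·δ_{BB} = 0, so R_B = 69932/651 = 107.4 kN.
Moment equilibrium about A: M_A = Σ(load moments about A) − R_B·L = 1608 − 107.4×12.5 = 265.3 kN·m.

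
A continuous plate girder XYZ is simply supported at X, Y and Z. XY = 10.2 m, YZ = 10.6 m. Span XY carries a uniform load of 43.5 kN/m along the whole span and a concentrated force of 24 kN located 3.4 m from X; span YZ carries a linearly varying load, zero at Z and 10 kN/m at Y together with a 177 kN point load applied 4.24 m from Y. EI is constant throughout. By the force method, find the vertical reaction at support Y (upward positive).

R_Y = 470.8 kN

Take M_Y as the redundant. Released structure: two simple spans XY and YZ with a hinge at Y.
Rotations at Y on the released spans (each span's end-slope, ×1/EI):
  span XY: UDL 43.5: wL³/(24EI) = 1923/EI
  span XY: point load 24 at a = 3.4: Pab(L + a)/(6LEI) = 123.3/EI
  span YZ: triangular load, peak 10: w₀L³/(45EI) = 264.7/EI
  span YZ: point load 177 at a = 4.24: Pab(L + b)/(6LEI) = 1273/EI
  relative rotation θ_0 = (2047 + 1537)/EI = 3584/EI
A unit hogging moment at Y produces rotation L₁/(3EI) + L₂/(3EI) = 6.933/EI.
Slope continuity at Y: θ_0 = M_Y·6.933/EI, so M_Y = 3584/6.933 = 517 kN·m (hogging).
Span XY, ΣM about X with M_Y applied at Y: R_Y^{XY}·10.2 = 2344 + 517, so R_Y^{XY} = 280.5 kN and R_X = 467.7 − 280.5 = 187.2 kN.
Span YZ, ΣM about Z: R_Y^{YZ}·10.6 = 1500 + 517, so R_Y^{YZ} = 190.3 kN and R_Z = 230 − 190.3 = 39.7 kN.
R_Y = 280.5 + 190.3 = 470.8 kN.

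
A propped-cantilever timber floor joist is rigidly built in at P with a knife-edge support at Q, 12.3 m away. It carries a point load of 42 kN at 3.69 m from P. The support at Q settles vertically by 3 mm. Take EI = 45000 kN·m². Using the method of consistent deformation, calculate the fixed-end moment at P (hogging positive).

M_P = 94.89 kN·m

Choose R_Q as the redundant. The primary structure is the cantilever fixed at P.
Primary-structure tip deflection at Q by superposition:
  point load 42 at a = 3.69: Pa²(3L − a)/(6EI) = 3165/EI
Tip deflection under a unit load at Q: L³/(3EI) = 620.3/EI.
With EI = 45000 kN·m²: δ_0 = 0.070341 m and δ_{QQ} = 0.013784 m/kN.
Compatibility — the beam at Q must follow the support down by 0.003 m: δ_0 − R_Q·δ_{QQ} = 0.003, so R_Q = (0.070341 − 0.003)/0.013784 = 4.885 kN.
Moment equilibrium about P: M_P = Σ(load moments about P) − R_Q·L = 155 − 4.885×12.3 = 94.89 kN·m.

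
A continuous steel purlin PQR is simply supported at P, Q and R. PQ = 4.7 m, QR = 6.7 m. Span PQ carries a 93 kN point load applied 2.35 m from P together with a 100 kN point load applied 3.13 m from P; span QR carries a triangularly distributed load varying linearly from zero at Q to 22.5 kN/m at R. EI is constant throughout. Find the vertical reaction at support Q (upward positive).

R_Q = 176 kN

Take M_Q as the redundant. Released structure: two simple spans PQ and QR with a hinge at Q.
Discontinuity in slope at Q on the released structure — sum the simple-span end rotations:
  span PQ: point load 93 at a = 2.35: Pab(L + a)/(6LEI) = 128.4/EI
  span PQ: point load 100 at a = 3.13: Pab(L + a)/(6LEI) = 136.4/EI
  span QR: triangular load, peak 22.5: 7w₀L³/(360EI) = 131.6/EI
  relative rotation θ_0 = (264.8 + 131.6)/EI = 396.4/EI
A unit hogging moment at Q produces rotation L₁/(3EI) + L₂/(3EI) = 3.8/EI.
Slope continuity at Q: θ_0 = M_Q·3.8/EI, so M_Q = 396.4/3.8 = 104.3 kN·m (hogging).
Span PQ, ΣM about P with M_Q applied at Q: R_Q^{PQ}·4.7 = 531.5 + 104.3, so R_Q^{PQ} = 135.3 kN and R_P = 193 − 135.3 = 57.71 kN.
Span QR, ΣM about R: R_Q^{QR}·6.7 = 168.3 + 104.3, so R_Q^{QR} = 40.7 kN and R_R = 75.38 − 40.7 = 34.68 kN.
R_Q = 135.3 + 40.7 = 176 kN.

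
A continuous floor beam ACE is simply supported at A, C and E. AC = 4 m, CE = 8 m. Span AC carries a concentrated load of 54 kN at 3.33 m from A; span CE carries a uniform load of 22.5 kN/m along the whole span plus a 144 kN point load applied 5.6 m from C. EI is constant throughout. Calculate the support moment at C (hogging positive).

Insert a hinge at C; M_C is the redundant, and each span becomes simply supported.
Rotations at C on the released spans (each span's end-slope, ×1/EI):
  span AC: point load 54 at a = 3.33: Pab(L + a)/(6LEI) = 36.8/EI
  span CE: UDL 22.5: wL³/(24EI) = 480/EI
  span CE: point load 144 at a = 5.6: Pab(L + b)/(6LEI) = 419.3/EI
  relative rotation θ_0 = (36.8 + 899.3)/EI = 936.1/EI
A unit hogging moment at C produces rotation L₁/(3EI) + L₂/(3EI) = 4/EI.
Compatibility: M_C·(L₁+L₂)/(3EI) = θ_0, giving M_C = 234 kN·m (hogging).

M_C = 234 kN·m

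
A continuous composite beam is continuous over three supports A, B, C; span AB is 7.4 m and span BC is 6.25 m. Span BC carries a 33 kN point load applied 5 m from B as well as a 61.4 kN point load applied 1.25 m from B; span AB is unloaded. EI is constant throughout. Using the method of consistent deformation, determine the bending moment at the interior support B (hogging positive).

M_B = 34.37 kN·m

Take M_B as the redundant. Released structure: two simple spans AB and BC with a hinge at B.
Discontinuity in slope at B on the released structure — sum the simple-span end rotations:
  span BC: point load 33 at a = 5: Pab(L + b)/(6LEI) = 41.25/EI
  span BC: point load 61.4 at a = 1.25: Pab(L + b)/(6LEI) = 115.1/EI
  relative rotation θ_0 = (0 + 156.4)/EI = 156.4/EI
A unit hogging moment at B produces rotation L₁/(3EI) + L₂/(3EI) = 4.55/EI.
Slope continuity at B: θ_0 = M_B·4.55/EI, so M_B = 156.4/4.55 = 34.37 kN·m (hogging).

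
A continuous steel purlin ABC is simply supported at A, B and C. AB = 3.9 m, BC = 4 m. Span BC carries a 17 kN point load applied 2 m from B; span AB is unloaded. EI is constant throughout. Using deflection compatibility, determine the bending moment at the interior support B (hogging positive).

M_B = 6.456 kN·m

Release continuity at B by inserting a hinge; the redundant is the internal moment M_B. The primary structure is two simply-supported spans AB and BC.
Discontinuity in slope at B on the released structure — sum the simple-span end rotations:
  span BC: point load 17 at a = 2: Pab(L + b)/(6LEI) = 17/EI
  relative rotation θ_0 = (0 + 17)/EI = 17/EI
A unit hogging moment at B produces rotation L₁/(3EI) + L₂/(3EI) = 2.633/EI.
Compatibility: M_B·(L₁+L₂)/(3EI) = θ_0, giving M_B = 6.456 kN·m (hogging).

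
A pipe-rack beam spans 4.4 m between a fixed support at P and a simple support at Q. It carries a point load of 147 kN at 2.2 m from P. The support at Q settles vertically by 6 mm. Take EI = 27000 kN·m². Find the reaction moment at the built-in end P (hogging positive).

M_P = 146.4 kN·m

Release the roller at Q. Primary structure: cantilever fixed at P.
Free-end deflection of the primary structure under the applied loading (downward +):
  point load 147 at a = 2.2: Pa²(3L − a)/(6EI) = 1304/EI
Flexibility coefficient — unit upward force at Q: δ_{QQ} = L³/(3EI) = 28.39/EI.
With EI = 27000 kN·m²: δ_0 = 0.04831 m and δ_{QQ} = 0.001052 m/kN.
Compatibility — the beam at Q must follow the support down by 0.006 m: δ_0 − R_Q·δ_{QQ} = 0.006, so R_Q = (0.04831 − 0.006)/0.001052 = 40.23 kN.
Moment equilibrium about P: M_P = Σ(load moments about P) − R_Q·L = 323.4 − 40.23×4.4 = 146.4 kN·m.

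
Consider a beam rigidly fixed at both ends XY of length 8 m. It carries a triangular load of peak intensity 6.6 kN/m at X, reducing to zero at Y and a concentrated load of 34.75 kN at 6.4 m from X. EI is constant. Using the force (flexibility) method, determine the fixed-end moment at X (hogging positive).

M_X = 30.02 kN·m

Release both end moments; the primary structure is a simply-supported span XY with redundants M_X and M_Y.
End rotations of the released simple span under the applied load (×1/EI):
  at X: triangular load, peak 6.6: w₀L³/(45EI) = 75.09/EI
  at Y: triangular load, peak 6.6: 7w₀L³/(360EI) = 65.71/EI
  at X: point load 34.75 at a = 6.4: Pab(L + b)/(6LEI) = 71.17/EI
  at Y: point load 34.75 at a = 6.4: Pab(L + a)/(6LEI) = 106.8/EI
  θ_X0 = 146.3/EI,  θ_Y0 = 172.5/EI
Flexibility coefficients: a unit moment at one end gives L/(3EI) there and L/(6EI) at the far end, so f₁₁ = f₂₂ = 2.667/EI and f₁₂ = f₂₁ = 1.333/EI.
Compatibility — zero rotation at each built-in end:
  2.667 M_X + 1.333 M_Y = 146.3
  1.333 M_X + 2.667 M_Y = 172.5
Solving the pair gives M_X = 30.02 kN·m and M_Y = 49.66 kN·m (hogging).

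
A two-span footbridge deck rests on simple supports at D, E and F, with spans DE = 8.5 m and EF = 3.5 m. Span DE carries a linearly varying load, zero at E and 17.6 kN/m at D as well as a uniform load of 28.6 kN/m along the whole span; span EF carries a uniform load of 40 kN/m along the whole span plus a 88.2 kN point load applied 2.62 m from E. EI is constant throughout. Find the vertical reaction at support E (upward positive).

Take M_E as the redundant. Released structure: two simple spans DE and EF with a hinge at E.
End slopes at the hinge E, treating each span as simply supported:
  span DE: triangular load, peak 17.6: 7w₀L³/(360EI) = 210.2/EI
  span DE: UDL 28.6: wL³/(24EI) = 731.8/EI
  span EF: UDL 40: wL³/(24EI) = 71.46/EI
  span EF: point load 88.2 at a = 2.62: Pab(L + b)/(6LEI) = 42.41/EI
  relative rotation θ_0 = (942 + 113.9)/EI = 1056/EI
A unit hogging moment at E produces rotation L₁/(3EI) + L₂/(3EI) = 4/EI.
Compatibility: M_E·(L₁+L₂)/(3EI) = θ_0, giving M_E = 264 kN·m (hogging).
Span DE, ΣM about D with M_E applied at E: R_E^{DE}·8.5 = 1245 + 264, so R_E^{DE} = 177.5 kN and R_D = 317.9 − 177.5 = 140.4 kN.
Span EF, ΣM about F: R_E^{EF}·3.5 = 322.6 + 264, so R_E^{EF} = 167.6 kN and R_F = 228.2 − 167.6 = 60.6 kN.
R_E = 177.5 + 167.6 = 345.1 kN.

R_E = 345.1 kN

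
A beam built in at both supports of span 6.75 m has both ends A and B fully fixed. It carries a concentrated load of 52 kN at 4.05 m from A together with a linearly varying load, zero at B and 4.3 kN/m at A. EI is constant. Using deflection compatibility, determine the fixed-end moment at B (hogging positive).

Take the two fixed-end moments M_A, M_B as redundants; the released structure is the simple span AB.
End rotations of the released simple span under the applied load (×1/EI):
  at A: point load 52 at a = 4.05: Pab(L + b)/(6LEI) = 132.7/EI
  at B: point load 52 at a = 4.05: Pab(L + a)/(6LEI) = 151.6/EI
  at A: triangular load, peak 4.3: w₀L³/(45EI) = 29.39/EI
  at B: triangular load, peak 4.3: 7w₀L³/(360EI) = 25.71/EI
  θ_A0 = 162.1/EI,  θ_B0 = 177.3/EI
Flexibility coefficients: a unit moment at one end gives L/(3EI) there and L/(6EI) at the far end, so f₁₁ = f₂₂ = 2.25/EI and f₁₂ = f₂₁ = 1.125/EI.
Compatibility — zero rotation at each built-in end:
  2.25 M_A + 1.125 M_B = 162.1
  1.125 M_A + 2.25 M_B = 177.3
Solving the pair gives M_A = 43.49 kN·m and M_B = 57.07 kN·m (hogging).

M_B = 57.07 kN·m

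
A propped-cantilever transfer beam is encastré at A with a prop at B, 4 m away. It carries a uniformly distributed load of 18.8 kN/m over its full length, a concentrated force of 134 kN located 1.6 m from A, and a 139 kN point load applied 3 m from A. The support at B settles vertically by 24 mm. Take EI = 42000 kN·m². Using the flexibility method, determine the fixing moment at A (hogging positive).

Take the reaction at B as the redundant and release it; the primary structure is a cantilever fixed at A.
Downward deflection at the released point B due to the loads:
  UDL 18.8: wL⁴/(8EI) = 601.6/EI
  point load 134 at a = 1.6: Pa²(3L − a)/(6EI) = 594.6/EI
  point load 139 at a = 3: Pa²(3L − a)/(6EI) = 1876/EI
  δ_0 = 3073/EI
Tip deflection under a unit load at B: L³/(3EI) = 21.33/EI.
With EI = 42000 kN·m²: δ_0 = 0.07316 m and δ_{BB} = 0.000508 m/kN.
Compatibility — the beam at B must follow the support down by 0.024 m: δ_0 − R_B·δ_{BB} = 0.024, so R_B = (0.07316 − 0.024)/0.000508 = 96.78 kN.
Moment equilibrium about A: M_A = Σ(load moments about A) − R_B·L = 781.8 − 96.78×4 = 394.7 kN·m.

M_A = 394.7 kN·m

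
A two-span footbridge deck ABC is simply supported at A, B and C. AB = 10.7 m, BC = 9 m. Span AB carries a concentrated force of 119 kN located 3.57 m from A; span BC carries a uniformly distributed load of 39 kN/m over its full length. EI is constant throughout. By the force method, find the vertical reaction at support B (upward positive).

R_B = 273.1 kN

Take M_B as the redundant. Released structure: two simple spans AB and BC with a hinge at B.
Discontinuity in slope at B on the released structure — sum the simple-span end rotations:
  span AB: point load 119 at a = 3.57: Pab(L + a)/(6LEI) = 673.3/EI
  span BC: UDL 39: wL³/(24EI) = 1185/EI
  relative rotation θ_0 = (673.3 + 1185)/EI = 1858/EI
A unit hogging moment at B produces rotation L₁/(3EI) + L₂/(3EI) = 6.567/EI.
Compatibility: M_B·(L₁+L₂)/(3EI) = θ_0, giving M_B = 282.9 kN·m (hogging).
Span AB, ΣM about A with M_B applied at B: R_B^{AB}·10.7 = 424.8 + 282.9, so R_B^{AB} = 66.15 kN and R_A = 119 − 66.15 = 52.85 kN.
Span BC, ΣM about C: R_B^{BC}·9 = 1580 + 282.9, so R_B^{BC} = 206.9 kN and R_C = 351 − 206.9 = 144.1 kN.
R_B = 66.15 + 206.9 = 273.1 kN.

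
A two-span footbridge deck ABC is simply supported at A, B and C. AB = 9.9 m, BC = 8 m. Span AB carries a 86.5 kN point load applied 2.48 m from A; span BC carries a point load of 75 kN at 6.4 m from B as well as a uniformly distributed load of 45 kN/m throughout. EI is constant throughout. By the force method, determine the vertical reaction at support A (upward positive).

R_A = 40.36 kN

Insert a hinge at B; M_B is the redundant, and each span becomes simply supported.
Discontinuity in slope at B on the released structure — sum the simple-span end rotations:
  span AB: point load 86.5 at a = 2.48: Pab(L + a)/(6LEI) = 331.7/EI
  span BC: point load 75 at a = 6.4: Pab(L + b)/(6LEI) = 153.6/EI
  span BC: UDL 45: wL³/(24EI) = 960/EI
  relative rotation θ_0 = (331.7 + 1114)/EI = 1445/EI
A unit hogging moment at B produces rotation L₁/(3EI) + L₂/(3EI) = 5.967/EI.
Compatibility: M_B·(L₁+L₂)/(3EI) = θ_0, giving M_B = 242.2 kN·m (hogging).
Span AB, ΣM about A with M_B applied at B: R_B^{AB}·9.9 = 214.5 + 242.2, so R_B^{AB} = 46.14 kN and R_A = 86.5 − 46.14 = 40.36 kN.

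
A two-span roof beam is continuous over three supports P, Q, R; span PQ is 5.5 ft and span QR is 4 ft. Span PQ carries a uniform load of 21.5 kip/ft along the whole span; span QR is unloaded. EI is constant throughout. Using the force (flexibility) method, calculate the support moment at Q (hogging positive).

M_Q = 47.07 kip·ft

Release continuity at Q by inserting a hinge; the redundant is the internal moment M_Q. The primary structure is two simply-supported spans PQ and QR.
End slopes at the hinge Q, treating each span as simply supported:
  span PQ: UDL 21.5: wL³/(24EI) = 149/EI
  relative rotation θ_0 = (149 + 0)/EI = 149/EI
A unit hogging moment at Q produces rotation L₁/(3EI) + L₂/(3EI) = 3.167/EI.
Compatibility: M_Q·(L₁+L₂)/(3EI) = θ_0, giving M_Q = 47.07 kip·ft (hogging).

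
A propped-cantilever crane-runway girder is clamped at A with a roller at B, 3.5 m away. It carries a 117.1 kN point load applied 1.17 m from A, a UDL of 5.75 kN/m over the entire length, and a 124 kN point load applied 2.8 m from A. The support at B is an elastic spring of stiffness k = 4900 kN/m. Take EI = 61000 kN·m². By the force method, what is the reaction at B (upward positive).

Release the roller at B. Primary structure: cantilever fixed at A.
Primary-structure tip deflection at B by superposition:
  point load 117.1 at a = 1.17: Pa²(3L − a)/(6EI) = 249.3/EI
  UDL 5.75: wL⁴/(8EI) = 107.9/EI
  point load 124 at a = 2.8: Pa²(3L − a)/(6EI) = 1248/EI
  δ_0 = 1605/EI
Tip deflection under a unit load at B: L³/(3EI) = 14.29/EI.
With EI = 61000 kN·m²: δ_0 = 0.026307 m and δ_{BB} = 0.000234 m/kN.
Compatibility — the spring shortens by R_B/k under the reaction it provides: δ_0 − R_B·δ_{BB} = R_B/k. With 1/k = 0.000204 m/kN, R_B = δ_0 / (δ_{BB} + 1/k) = 0.026307 / (0.000234 + 0.000204) = 60.01 kN.

R_B = 60.01 kN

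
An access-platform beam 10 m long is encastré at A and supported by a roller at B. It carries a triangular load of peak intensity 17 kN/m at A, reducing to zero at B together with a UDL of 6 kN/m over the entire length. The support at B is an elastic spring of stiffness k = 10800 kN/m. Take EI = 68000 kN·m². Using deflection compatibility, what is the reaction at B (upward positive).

Release the roller at B. Primary structure: cantilever fixed at A.
Free-end deflection of the primary structure under the applied loading (downward +):
  triangular load, peak 17 at the fixed end: w₀L⁴/(30EI) = 5667/EI
  UDL 6: wL⁴/(8EI) = 7500/EI
  δ_0 = 13167/EI
Flexibility coefficient — unit upward force at B: δ_{BB} = L³/(3EI) = 333.3/EI.
With EI = 68000 kN·m²: δ_0 = 0.19363 m and δ_{BB} = 0.004902 m/kN.
Compatibility — the spring shortens by R_B/k under the reaction it provides: δ_0 − R_B·δ_{BB} = R_B/k. With 1/k = 0.000093 m/kN, R_B = δ_0 / (δ_{BB} + 1/k) = 0.19363 / (0.004902 + 0.000093) = 38.77 kN.

R_B = 38.77 kN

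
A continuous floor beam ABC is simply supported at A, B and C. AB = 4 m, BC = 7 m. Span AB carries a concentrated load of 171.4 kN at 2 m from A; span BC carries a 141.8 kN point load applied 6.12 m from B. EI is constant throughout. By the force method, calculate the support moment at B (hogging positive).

Insert a hinge at B; M_B is the redundant, and each span becomes simply supported.
End slopes at the hinge B, treating each span as simply supported:
  span AB: point load 171.4 at a = 2: Pab(L + a)/(6LEI) = 171.4/EI
  span BC: point load 141.8 at a = 6.12: Pab(L + b)/(6LEI) = 143.3/EI
  relative rotation θ_0 = (171.4 + 143.3)/EI = 314.7/EI
A unit hogging moment at B produces rotation L₁/(3EI) + L₂/(3EI) = 3.667/EI.
Slope continuity at B: θ_0 = M_B·3.667/EI, so M_B = 314.7/3.667 = 85.82 kN·m (hogging).

M_B = 85.82 kN·m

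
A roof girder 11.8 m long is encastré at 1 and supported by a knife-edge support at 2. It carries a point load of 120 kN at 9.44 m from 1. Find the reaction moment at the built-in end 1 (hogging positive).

Choose R_2 as the redundant. The primary structure is the cantilever fixed at 1.
Primary-structure tip deflection at 2 by superposition:
  point load 120 at a = 9.44: Pa²(3L − a)/(6EI) = 46268/EI
Flexibility coefficient — unit upward force at 2: δ_{22} = L³/(3EI) = 547.7/EI.
The prop prevents deflection at 2: R_2 = δ_0/δ_{22} = 46268/547.7 = 84.48 kN.
Moment equilibrium about 1: M_1 = Σ(load moments about 1) − R_2·L = 1133 − 84.48×11.8 = 135.9 kN·m.

M_1 = 135.9 kN·m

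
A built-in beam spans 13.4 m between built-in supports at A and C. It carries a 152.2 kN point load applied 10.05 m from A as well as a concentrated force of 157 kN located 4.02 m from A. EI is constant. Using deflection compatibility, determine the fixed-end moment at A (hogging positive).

M_A = 404.9 kN·m

Release both end moments; the primary structure is a simply-supported span AC with redundants M_A and M_C.
On the primary (simply-supported) span, the end slopes from the loading are:
  at A: point load 152.2 at a = 10.05: Pab(L + b)/(6LEI) = 1068/EI
  at C: point load 152.2 at a = 10.05: Pab(L + a)/(6LEI) = 1495/EI
  at A: point load 157 at a = 4.02: Pab(L + b)/(6LEI) = 1677/EI
  at C: point load 157 at a = 4.02: Pab(L + a)/(6LEI) = 1283/EI
  θ_A0 = 2745/EI,  θ_C0 = 2777/EI
Flexibility coefficients: a unit moment at one end gives L/(3EI) there and L/(6EI) at the far end, so f₁₁ = f₂₂ = 4.467/EI and f₁₂ = f₂₁ = 2.233/EI.
Compatibility — zero rotation at each built-in end:
  4.467 M_A + 2.233 M_C = 2745
  2.233 M_A + 4.467 M_C = 2777
Solving the pair gives M_A = 404.9 kN·m and M_C = 419.3 kN·m (hogging).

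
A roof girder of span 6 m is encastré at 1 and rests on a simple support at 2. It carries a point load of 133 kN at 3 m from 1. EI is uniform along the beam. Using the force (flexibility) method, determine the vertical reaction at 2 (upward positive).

R_2 = 41.56 kN

Release the roller at 2. Primary structure: cantilever fixed at 1.
Downward deflection at the released point 2 due to the loads:
  point load 133 at a = 3: Pa²(3L − a)/(6EI) = 2992/EI
Tip deflection under a unit load at 2: L³/(3EI) = 72/EI.
The prop prevents deflection at 2: R_2 = δ_0/δ_{22} = 2992/72 = 41.56 kN.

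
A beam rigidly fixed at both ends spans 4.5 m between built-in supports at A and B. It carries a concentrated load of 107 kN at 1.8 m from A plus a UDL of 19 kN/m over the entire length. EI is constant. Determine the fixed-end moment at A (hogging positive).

M_A = 101.4 kN·m

Take the two fixed-end moments M_A, M_B as redundants; the released structure is the simple span AB.
End rotations of the released simple span under the applied load (×1/EI):
  at A: point load 107 at a = 1.8: Pab(L + b)/(6LEI) = 138.7/EI
  at B: point load 107 at a = 1.8: Pab(L + a)/(6LEI) = 121.3/EI
  at A: UDL 19: wL³/(24EI) = 72.14/EI
  at B: UDL 19: wL³/(24EI) = 72.14/EI
  θ_A0 = 210.8/EI,  θ_B0 = 193.5/EI
Flexibility coefficients: a unit moment at one end gives L/(3EI) there and L/(6EI) at the far end, so f₁₁ = f₂₂ = 1.5/EI and f₁₂ = f₂₁ = 0.75/EI.
Compatibility — zero rotation at each built-in end:
  1.5 M_A + 0.75 M_B = 210.8
  0.75 M_A + 1.5 M_B = 193.5
Solving the pair gives M_A = 101.4 kN·m and M_B = 78.29 kN·m (hogging).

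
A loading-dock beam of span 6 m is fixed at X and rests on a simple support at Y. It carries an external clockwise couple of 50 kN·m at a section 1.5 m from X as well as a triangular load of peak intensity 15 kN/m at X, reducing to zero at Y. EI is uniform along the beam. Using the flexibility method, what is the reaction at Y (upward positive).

R_Y = 14.47 kN

Release the roller at Y. Primary structure: cantilever fixed at X.
Free-end deflection of the primary structure under the applied loading (downward +):
  clockwise couple 50 at a = 1.5: M₀a(2L − a)/(2EI) = 393.8/EI
  triangular load, peak 15 at the fixed end: w₀L⁴/(30EI) = 648/EI
  δ_0 = 1042/EI
Flexibility coefficient — unit upward force at Y: δ_{YY} = L³/(3EI) = 72/EI.
The prop prevents deflection at Y: R_Y = δ_0/δ_{YY} = 1042/72 = 14.47 kN.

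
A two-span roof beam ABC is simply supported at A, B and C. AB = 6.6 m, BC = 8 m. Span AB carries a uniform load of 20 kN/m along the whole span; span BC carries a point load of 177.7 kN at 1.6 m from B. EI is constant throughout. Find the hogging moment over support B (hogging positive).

M_B = 161.4 kN·m

Take M_B as the redundant. Released structure: two simple spans AB and BC with a hinge at B.
End slopes at the hinge B, treating each span as simply supported:
  span AB: UDL 20: wL³/(24EI) = 239.6/EI
  span BC: point load 177.7 at a = 1.6: Pab(L + b)/(6LEI) = 545.9/EI
  relative rotation θ_0 = (239.6 + 545.9)/EI = 785.5/EI
A unit hogging moment at B produces rotation L₁/(3EI) + L₂/(3EI) = 4.867/EI.
Compatibility: M_B·(L₁+L₂)/(3EI) = θ_0, giving M_B = 161.4 kN·m (hogging).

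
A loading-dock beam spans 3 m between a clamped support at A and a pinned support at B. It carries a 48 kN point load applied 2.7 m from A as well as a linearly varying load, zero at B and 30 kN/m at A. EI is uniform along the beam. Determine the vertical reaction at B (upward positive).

Remove the prop at B; the released (primary) structure is a cantilever built in at A.
Downward deflection at the released point B due to the loads:
  point load 48 at a = 2.7: Pa²(3L − a)/(6EI) = 367.4/EI
  triangular load, peak 30 at the fixed end: w₀L⁴/(30EI) = 81/EI
  δ_0 = 448.4/EI
Tip deflection under a unit load at B: L³/(3EI) = 9/EI.
The prop prevents deflection at B: R_B = δ_0/δ_{BB} = 448.4/9 = 49.82 kN.

R_B = 49.82 kN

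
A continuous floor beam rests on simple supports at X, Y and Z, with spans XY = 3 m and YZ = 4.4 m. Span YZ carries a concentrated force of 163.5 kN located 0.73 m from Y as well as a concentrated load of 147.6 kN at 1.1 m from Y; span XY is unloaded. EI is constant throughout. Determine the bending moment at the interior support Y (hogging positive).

Take M_Y as the redundant. Released structure: two simple spans XY and YZ with a hinge at Y.
End slopes at the hinge Y, treating each span as simply supported:
  span YZ: point load 163.5 at a = 0.73: Pab(L + b)/(6LEI) = 133.9/EI
  span YZ: point load 147.6 at a = 1.1: Pab(L + b)/(6LEI) = 156.3/EI
  relative rotation θ_0 = (0 + 290.2)/EI = 290.2/EI
A unit hogging moment at Y produces rotation L₁/(3EI) + L₂/(3EI) = 2.467/EI.
Compatibility: M_Y·(L₁+L₂)/(3EI) = θ_0, giving M_Y = 117.6 kN·m (hogging).

M_Y = 117.6 kN·m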